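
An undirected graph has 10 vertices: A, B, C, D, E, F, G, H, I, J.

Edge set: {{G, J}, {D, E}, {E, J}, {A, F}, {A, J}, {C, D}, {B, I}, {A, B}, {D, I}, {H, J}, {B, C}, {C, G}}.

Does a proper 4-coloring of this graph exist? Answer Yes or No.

Yes

The chromatic number is 3. The cycle G-J-A-B-C-G has odd length 5, so it cannot be 2-colored; at least 3 colors are needed.
3 colors suffice: A=blue, B=red, C=blue, D=red, E=blue, F=red, G=green, H=blue, I=blue, J=red.
Since 4 ≥ 3, a proper 4-coloring certainly exists.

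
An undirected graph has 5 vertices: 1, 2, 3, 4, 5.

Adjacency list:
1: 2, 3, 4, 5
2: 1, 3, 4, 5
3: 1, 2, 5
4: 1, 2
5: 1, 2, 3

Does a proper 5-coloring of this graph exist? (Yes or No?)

The chromatic number is 4. 1, 2, 3, 5 are pairwise adjacent (a clique of size 4), so at least 4 colors are needed.
4 colors suffice: color red → {2}; color blue → {1}; color green → {3, 4}; color yellow → {5}.
Since 5 ≥ 4, a proper 5-coloring certainly exists.

Yes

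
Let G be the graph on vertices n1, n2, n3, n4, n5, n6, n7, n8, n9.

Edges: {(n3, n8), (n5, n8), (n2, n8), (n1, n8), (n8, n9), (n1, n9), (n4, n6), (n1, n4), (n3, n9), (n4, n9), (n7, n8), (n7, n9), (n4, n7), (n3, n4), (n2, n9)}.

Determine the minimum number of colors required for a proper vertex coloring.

n4, n7, n9 are pairwise adjacent, so at least 3 colors are needed.
3 colors suffice: color red → {n5, n6, n9}; color blue → {n4, n8}; color green → {n1, n2, n3, n7}. No two adjacent vertices share a color.

3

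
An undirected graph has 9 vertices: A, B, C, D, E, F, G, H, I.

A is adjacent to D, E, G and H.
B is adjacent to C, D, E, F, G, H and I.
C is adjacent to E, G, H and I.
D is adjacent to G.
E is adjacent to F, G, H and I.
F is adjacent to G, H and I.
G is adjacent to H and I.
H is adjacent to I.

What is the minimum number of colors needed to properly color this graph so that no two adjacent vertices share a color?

B, C, E, G, H, I form a clique, so at least 6 colors are needed.
6 colors suffice: color 1 → {G}; color 2 → {D, E}; color 3 → {A, B}; color 4 → {H}; color 5 → {I}; color 6 → {C, F}. Each edge has distinct colors on its endpoints.

6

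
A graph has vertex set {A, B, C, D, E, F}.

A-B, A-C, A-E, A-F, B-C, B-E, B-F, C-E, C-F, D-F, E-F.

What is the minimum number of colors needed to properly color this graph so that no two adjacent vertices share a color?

A, B, C, E, F are pairwise adjacent (a clique of size 5), so at least 5 colors are needed.
One proper 5-coloring: A=5, B=4, C=2, D=2, E=3, F=1. Every edge joins two different colors.

5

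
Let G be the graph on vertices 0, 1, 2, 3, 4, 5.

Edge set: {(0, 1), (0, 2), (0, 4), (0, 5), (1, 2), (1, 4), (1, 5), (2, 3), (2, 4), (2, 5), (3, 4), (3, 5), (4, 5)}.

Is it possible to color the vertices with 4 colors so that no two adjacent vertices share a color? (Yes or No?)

No

0, 1, 2, 4, 5 form a clique, so at least 5 colors are needed.
So 4 colors are not enough.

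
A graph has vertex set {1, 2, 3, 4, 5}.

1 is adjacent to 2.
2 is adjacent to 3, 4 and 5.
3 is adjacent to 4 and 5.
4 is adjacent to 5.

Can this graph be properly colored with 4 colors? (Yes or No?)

Yes

The chromatic number is 4. 2, 3, 4, 5 form a clique, so at least 4 colors are needed.
4 colors suffice: color red → {2}; color blue → {1, 4}; color green → {3}; color yellow → {5}.
That is already a proper 4-coloring.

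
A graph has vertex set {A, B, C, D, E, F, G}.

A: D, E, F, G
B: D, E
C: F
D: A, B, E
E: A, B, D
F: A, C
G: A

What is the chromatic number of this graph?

A, D, E are pairwise adjacent, so at least 3 colors are needed.
3 colors suffice: color red → {A, B, C}; color blue → {E, F, G}; color green → {D}. Every edge joins two different colors.

3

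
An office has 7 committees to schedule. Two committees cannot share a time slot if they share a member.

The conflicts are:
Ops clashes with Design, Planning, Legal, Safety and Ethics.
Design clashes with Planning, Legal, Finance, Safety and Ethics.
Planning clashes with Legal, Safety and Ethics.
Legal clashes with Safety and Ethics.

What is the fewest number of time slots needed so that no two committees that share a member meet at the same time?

Ops, Design, Planning, Legal, Safety pairwise conflict, so at least 5 time slots are needed.
Using 5 time slots: Ops=2, Design=1, Planning=4, Legal=3, Finance=2, Safety=5, Ethics=5. Every pair that conflicts lands in different time slots.

5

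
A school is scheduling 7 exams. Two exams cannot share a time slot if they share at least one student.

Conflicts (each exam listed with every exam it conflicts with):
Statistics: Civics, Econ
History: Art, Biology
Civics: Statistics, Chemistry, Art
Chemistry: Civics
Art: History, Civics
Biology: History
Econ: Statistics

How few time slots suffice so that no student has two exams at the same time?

2

Civics and Chemistry conflict, so at least 2 time slots are needed.
2 time slots suffice: time slot 1 → {History, Civics, Econ}; time slot 2 → {Statistics, Chemistry, Art, Biology}. No two conflicting exams share a time slot.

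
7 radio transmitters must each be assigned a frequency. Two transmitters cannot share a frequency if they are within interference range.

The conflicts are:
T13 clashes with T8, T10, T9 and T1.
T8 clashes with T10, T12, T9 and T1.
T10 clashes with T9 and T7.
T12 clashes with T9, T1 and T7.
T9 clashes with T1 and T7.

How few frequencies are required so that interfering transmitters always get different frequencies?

T13, T8, T9, T1 are mutually in conflict, so at least 4 frequencies are needed.
4 frequencies suffice: T13=4, T8=2, T10=3, T12=4, T9=1, T1=3, T7=2. Every pair that conflicts lands in different frequencies.

4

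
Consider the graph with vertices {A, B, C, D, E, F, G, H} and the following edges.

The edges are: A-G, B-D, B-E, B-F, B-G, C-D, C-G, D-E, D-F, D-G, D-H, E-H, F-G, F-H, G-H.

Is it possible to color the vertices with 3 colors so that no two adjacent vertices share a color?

D, F, G, H form a clique, so at least 4 colors are needed.
So 3 colors are not enough.

No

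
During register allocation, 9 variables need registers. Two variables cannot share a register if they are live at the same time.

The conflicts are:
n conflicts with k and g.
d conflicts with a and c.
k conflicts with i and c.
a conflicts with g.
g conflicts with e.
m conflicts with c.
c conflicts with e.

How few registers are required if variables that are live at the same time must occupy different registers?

The cycle a-d-c-e-g-a has odd length 5, so it cannot be 2-colored; at least 3 registers are needed.
3 registers suffice: register 1 → {i, g, c}; register 2 → {d, k, m, e}; register 3 → {n, a}. Every pair that conflicts lands in different registers.

3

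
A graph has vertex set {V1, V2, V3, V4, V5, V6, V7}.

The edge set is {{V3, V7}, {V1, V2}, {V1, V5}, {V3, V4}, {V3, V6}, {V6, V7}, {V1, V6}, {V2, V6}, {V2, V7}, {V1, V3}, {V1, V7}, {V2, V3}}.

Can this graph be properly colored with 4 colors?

V1, V2, V3, V6, V7 are mutually adjacent (a clique of size 5), so at least 5 colors are needed.
So 4 colors are not enough.

No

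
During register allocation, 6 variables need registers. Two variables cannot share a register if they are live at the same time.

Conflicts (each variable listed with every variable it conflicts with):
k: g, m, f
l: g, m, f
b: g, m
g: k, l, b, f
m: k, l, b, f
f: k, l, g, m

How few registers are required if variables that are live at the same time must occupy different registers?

3

l, g, f are mutually in conflict, so at least 3 registers are needed.
3 registers suffice: register 1 → {g, m}; register 2 → {b, f}; register 3 → {k, l}. No two conflicting variables share a register.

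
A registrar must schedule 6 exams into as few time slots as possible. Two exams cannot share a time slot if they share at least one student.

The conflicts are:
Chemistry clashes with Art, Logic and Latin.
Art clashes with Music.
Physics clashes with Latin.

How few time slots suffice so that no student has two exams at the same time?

2

Physics and Latin conflict, so at least 2 time slots are needed.
2 time slots suffice: Chemistry=1, Art=2, Logic=2, Physics=1, Latin=2, Music=1. Every pair that conflicts lands in different time slots.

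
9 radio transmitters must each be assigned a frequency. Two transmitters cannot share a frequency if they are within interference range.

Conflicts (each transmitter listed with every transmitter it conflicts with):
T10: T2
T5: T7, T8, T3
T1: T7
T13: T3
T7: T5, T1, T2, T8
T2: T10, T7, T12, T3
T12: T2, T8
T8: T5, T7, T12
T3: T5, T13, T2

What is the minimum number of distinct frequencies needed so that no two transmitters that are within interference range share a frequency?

3

T5, T7, T8 are mutually in conflict, so at least 3 frequencies are needed.
3 frequencies suffice: frequency 1 → {T5, T1, T13, T2}; frequency 2 → {T10, T7, T12, T3}; frequency 3 → {T8}. Each listed conflict is separated.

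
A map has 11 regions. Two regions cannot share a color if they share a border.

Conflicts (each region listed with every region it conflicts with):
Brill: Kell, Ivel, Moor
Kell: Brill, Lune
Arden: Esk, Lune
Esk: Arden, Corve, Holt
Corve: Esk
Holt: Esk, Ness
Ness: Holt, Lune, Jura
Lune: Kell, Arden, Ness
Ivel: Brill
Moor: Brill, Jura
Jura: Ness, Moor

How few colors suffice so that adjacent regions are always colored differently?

The cycle Arden-Esk-Holt-Ness-Lune-Arden has odd length 5, so it cannot be 2-colored; at least 3 colors are needed.
3 colors suffice: color 1 → {Brill, Esk, Ness}; color 2 → {Corve, Holt, Lune, Ivel, Moor}; color 3 → {Kell, Arden, Jura}. No two conflicting regions share a color.

3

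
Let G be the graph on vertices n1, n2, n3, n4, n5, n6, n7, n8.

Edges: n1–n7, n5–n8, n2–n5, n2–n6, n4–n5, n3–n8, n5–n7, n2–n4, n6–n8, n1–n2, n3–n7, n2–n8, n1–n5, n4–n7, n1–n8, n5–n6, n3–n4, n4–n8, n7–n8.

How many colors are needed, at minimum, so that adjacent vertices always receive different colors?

4

n1, n2, n5, n8 are pairwise adjacent (a clique of size 4), so at least 4 colors are needed.
4 colors suffice: color 1 → {n8}; color 2 → {n3, n5}; color 3 → {n2, n7}; color 4 → {n1, n4, n6}. Every edge joins two different colors.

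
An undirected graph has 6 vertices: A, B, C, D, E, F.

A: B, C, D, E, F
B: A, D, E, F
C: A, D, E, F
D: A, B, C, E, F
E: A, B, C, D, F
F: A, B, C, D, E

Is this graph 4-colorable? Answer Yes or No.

No

A, C, D, E, F are pairwise adjacent (a clique of size 5), so at least 5 colors are needed.
So 4 colors are not enough.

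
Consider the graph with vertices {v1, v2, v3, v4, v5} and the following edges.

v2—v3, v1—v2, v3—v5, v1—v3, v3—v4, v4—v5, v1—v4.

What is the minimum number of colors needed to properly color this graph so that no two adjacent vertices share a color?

3

v3, v4, v5 are pairwise adjacent, so at least 3 colors are needed.
A valid assignment using 3 colors: v1=2, v2=3, v3=1, v4=3, v5=2. Every edge joins two different colors.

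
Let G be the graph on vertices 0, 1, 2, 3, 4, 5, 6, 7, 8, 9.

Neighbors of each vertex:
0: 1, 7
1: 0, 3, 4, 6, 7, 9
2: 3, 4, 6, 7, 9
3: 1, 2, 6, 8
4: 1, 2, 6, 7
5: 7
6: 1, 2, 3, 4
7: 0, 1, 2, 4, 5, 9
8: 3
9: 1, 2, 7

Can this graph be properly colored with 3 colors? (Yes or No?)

Yes

The chromatic number is 3. 0, 1, 7 form a triangle, so at least 3 colors are needed.
3 colors suffice: color a → {1, 2, 5, 8}; color b → {6, 7}; color c → {0, 3, 4, 9}.
That is already a proper 3-coloring.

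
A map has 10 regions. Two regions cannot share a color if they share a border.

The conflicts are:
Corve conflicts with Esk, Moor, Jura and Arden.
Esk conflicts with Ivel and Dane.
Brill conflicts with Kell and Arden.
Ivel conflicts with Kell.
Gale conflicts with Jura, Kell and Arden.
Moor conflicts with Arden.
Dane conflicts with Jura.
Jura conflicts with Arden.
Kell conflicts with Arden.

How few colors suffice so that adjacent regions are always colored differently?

3

Brill, Kell, Arden are mutually in conflict, so at least 3 colors are needed.
One proper 3-coloring: Corve=3, Esk=1, Brill=3, Ivel=3, Gale=3, Moor=2, Dane=3, Jura=2, Kell=2, Arden=1. Each listed conflict is separated.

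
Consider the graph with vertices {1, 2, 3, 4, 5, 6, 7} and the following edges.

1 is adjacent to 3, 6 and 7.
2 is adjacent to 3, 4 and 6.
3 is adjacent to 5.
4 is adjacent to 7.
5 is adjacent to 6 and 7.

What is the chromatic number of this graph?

The cycle 3-1-7-4-2-3 has odd length 5, so it cannot be 2-colored; at least 3 colors are needed.
One proper 3-coloring: 1=b, 2=b, 3=a, 4=c, 5=b, 6=a, 7=a. Each edge has distinct colors on its endpoints.

3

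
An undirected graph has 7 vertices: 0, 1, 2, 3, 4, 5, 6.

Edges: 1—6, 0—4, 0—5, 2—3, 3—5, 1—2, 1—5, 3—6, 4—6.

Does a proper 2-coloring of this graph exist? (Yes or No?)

No

The cycle 6-4-0-5-3-6 has odd length 5, so it cannot be 2-colored; at least 3 colors are needed.
So 2 colors are not enough.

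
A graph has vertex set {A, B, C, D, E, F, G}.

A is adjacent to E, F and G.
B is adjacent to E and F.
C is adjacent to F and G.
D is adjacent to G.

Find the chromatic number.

2

A and G are adjacent, so at least 2 colors are needed.
One proper 2-coloring: A=1, B=1, C=1, D=1, E=2, F=2, G=2. Each edge has distinct colors on its endpoints.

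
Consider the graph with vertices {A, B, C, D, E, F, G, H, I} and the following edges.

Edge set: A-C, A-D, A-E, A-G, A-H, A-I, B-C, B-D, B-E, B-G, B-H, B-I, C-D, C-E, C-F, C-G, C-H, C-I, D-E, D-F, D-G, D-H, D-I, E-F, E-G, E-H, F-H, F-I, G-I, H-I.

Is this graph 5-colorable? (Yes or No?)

The chromatic number is 5. A, C, D, G, I are mutually adjacent (a clique of size 5), so at least 5 colors are needed.
5 colors suffice: color red → {C}; color blue → {D}; color green → {E, I}; color yellow → {G, H}; color purple → {A, B, F}.
That is already a proper 5-coloring.

Yes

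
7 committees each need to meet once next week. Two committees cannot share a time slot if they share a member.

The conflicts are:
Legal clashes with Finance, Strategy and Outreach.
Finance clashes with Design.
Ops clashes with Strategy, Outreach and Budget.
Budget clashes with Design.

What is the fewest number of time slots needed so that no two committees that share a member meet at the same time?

2

Legal and Finance conflict, so at least 2 time slots are needed.
2 time slots suffice: Legal=1, Finance=2, Ops=1, Strategy=2, Outreach=2, Budget=2, Design=1. No two conflicting committees share a time slot.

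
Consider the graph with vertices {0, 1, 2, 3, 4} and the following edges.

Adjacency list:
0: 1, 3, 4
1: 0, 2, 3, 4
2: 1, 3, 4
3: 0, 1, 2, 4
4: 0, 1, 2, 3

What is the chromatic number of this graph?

4

0, 1, 3, 4 are pairwise adjacent (a clique of size 4), so at least 4 colors are needed.
4 colors suffice: color a → {4}; color b → {3}; color c → {1}; color d → {0, 2}. Every edge joins two different colors.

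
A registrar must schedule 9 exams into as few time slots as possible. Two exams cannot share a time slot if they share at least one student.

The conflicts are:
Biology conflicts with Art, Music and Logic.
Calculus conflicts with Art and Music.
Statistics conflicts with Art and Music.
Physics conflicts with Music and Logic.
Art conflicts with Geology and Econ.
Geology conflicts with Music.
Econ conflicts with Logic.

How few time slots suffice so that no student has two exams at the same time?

2

Statistics and Music conflict, so at least 2 time slots are needed.
Using 2 time slots: Biology=2, Calculus=2, Statistics=2, Physics=2, Art=1, Geology=2, Econ=2, Music=1, Logic=1. Each listed conflict is separated.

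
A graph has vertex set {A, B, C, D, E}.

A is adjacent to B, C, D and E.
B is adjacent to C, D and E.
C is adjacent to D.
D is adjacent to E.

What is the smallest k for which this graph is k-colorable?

4

A, B, C, D form a clique, so at least 4 colors are needed.
4 colors suffice: color 1 → {A}; color 2 → {D}; color 3 → {B}; color 4 → {C, E}. Each edge has distinct colors on its endpoints.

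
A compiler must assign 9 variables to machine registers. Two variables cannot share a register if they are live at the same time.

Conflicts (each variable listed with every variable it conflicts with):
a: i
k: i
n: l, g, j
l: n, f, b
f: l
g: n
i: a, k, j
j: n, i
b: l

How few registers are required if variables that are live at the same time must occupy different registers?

2

n and j conflict, so at least 2 registers are needed.
2 registers suffice: register 1 → {n, f, i, b}; register 2 → {a, k, l, g, j}. Every pair that conflicts lands in different registers.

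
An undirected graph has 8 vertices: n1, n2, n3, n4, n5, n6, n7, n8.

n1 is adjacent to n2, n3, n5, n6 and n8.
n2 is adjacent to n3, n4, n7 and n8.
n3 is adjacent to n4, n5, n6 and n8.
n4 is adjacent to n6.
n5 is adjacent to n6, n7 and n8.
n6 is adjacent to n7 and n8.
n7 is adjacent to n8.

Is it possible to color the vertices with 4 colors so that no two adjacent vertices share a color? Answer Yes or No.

No

n1, n3, n5, n6, n8 form a clique, so at least 5 colors are needed.
So 4 colors are not enough.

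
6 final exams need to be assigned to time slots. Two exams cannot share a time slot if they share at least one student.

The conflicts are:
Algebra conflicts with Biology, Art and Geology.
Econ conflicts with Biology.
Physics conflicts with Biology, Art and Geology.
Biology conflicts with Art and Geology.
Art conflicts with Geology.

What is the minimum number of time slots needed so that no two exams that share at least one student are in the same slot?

Physics, Biology, Art, Geology are mutually in conflict, so at least 4 time slots are needed.
4 time slots suffice: time slot 1 → {Biology}; time slot 2 → {Econ, Geology}; time slot 3 → {Art}; time slot 4 → {Algebra, Physics}. No two conflicting exams share a time slot.

4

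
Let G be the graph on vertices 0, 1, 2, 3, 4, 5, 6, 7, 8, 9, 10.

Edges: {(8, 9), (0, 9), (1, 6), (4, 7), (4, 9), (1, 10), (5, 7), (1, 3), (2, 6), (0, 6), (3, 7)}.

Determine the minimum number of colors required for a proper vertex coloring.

3

The cycle 6-1-3-7-4-9-0-6 has odd length 7, so it cannot be 2-colored; at least 3 colors are needed.
3 colors suffice: color a → {1, 2, 7, 9}; color b → {3, 4, 5, 6, 8, 10}; color c → {0}. Every edge joins two different colors.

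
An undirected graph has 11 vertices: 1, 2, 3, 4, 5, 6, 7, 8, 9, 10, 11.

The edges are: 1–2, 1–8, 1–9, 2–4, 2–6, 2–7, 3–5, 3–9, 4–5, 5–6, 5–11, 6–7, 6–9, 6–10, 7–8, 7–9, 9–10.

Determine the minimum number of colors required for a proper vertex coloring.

3

2, 6, 7 are pairwise adjacent, so at least 3 colors are needed.
One proper 3-coloring: 1=red, 2=blue, 3=red, 4=red, 5=blue, 6=red, 7=green, 8=blue, 9=blue, 10=green, 11=red. No two adjacent vertices share a color.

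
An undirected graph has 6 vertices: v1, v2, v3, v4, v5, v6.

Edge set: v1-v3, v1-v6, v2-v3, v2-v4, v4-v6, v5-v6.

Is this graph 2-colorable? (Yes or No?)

The cycle v2-v4-v6-v1-v3-v2 has odd length 5, so it cannot be 2-colored; at least 3 colors are needed.
So 2 colors are not enough.

No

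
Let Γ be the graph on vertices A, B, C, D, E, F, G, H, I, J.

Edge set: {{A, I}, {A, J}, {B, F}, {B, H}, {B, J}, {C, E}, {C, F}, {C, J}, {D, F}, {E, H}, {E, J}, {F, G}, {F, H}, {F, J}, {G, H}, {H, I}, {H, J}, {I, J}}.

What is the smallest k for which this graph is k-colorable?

4

B, F, H, J are pairwise adjacent (a clique of size 4), so at least 4 colors are needed.
4 colors suffice: color 1 → {D, G, J}; color 2 → {E, F, I}; color 3 → {A, C, H}; color 4 → {B}. No two adjacent vertices share a color.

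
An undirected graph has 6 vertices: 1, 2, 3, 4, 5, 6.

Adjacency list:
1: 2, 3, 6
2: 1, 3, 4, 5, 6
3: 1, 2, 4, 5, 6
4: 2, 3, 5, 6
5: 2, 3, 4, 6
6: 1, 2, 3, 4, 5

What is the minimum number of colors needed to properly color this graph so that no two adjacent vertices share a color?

2, 3, 4, 5, 6 are mutually adjacent (a clique of size 5), so at least 5 colors are needed.
5 colors suffice: color a → {3}; color b → {2}; color c → {6}; color d → {1, 5}; color e → {4}. Each edge has distinct colors on its endpoints.

5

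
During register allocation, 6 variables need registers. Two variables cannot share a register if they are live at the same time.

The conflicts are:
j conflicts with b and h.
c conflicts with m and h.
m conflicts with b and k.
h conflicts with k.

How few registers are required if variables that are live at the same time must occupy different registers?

3

The cycle j-h-c-m-b-j has odd length 5, so it cannot be 2-colored; at least 3 registers are needed.
Using 3 registers: j=3, c=2, m=1, b=2, h=1, k=2. Each listed conflict is separated.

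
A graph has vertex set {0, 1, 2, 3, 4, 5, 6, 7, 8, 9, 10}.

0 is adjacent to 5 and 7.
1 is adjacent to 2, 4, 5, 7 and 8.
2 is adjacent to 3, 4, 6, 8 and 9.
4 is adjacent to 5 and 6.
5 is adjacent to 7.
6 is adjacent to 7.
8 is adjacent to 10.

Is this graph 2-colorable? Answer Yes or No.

No

1, 2, 8 are pairwise adjacent, so at least 3 colors are needed.
So 2 colors are not enough.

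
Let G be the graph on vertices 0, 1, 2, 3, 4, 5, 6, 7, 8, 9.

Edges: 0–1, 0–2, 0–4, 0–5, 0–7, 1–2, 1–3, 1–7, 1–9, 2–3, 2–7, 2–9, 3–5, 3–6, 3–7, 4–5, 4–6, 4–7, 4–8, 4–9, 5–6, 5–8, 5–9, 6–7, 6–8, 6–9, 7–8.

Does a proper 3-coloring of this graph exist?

1, 2, 3, 7 form a clique, so at least 4 colors are needed.
So 3 colors are not enough.

No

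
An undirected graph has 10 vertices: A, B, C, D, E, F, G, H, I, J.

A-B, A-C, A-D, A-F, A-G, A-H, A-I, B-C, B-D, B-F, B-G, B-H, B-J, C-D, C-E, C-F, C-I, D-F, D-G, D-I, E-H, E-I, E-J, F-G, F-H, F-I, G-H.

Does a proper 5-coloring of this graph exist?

Yes

The chromatic number is 5. A, B, D, F, G form a clique, so at least 5 colors are needed.
5 colors suffice: color 1 → {B, I}; color 2 → {A, E}; color 3 → {F, J}; color 4 → {D, H}; color 5 → {C, G}.
That is already a proper 5-coloring.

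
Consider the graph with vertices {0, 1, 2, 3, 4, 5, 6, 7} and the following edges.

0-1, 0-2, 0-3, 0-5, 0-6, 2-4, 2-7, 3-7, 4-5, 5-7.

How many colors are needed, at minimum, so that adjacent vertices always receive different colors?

0 and 6 are adjacent, so at least 2 colors are needed.
2 colors suffice: 0=a, 1=b, 2=b, 3=b, 4=a, 5=b, 6=b, 7=a. No two adjacent vertices share a color.

2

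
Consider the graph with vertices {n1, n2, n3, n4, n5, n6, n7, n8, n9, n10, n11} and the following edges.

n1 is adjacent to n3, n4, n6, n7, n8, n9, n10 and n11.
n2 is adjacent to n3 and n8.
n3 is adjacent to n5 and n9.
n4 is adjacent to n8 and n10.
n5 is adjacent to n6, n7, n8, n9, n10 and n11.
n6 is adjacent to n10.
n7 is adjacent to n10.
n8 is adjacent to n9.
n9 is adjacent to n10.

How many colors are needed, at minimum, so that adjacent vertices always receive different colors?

3

n1, n9, n10 are mutually adjacent, so at least 3 colors are needed.
3 colors suffice: n1=red, n2=red, n3=blue, n4=green, n5=red, n6=green, n7=green, n8=blue, n9=green, n10=blue, n11=blue. Every edge joins two different colors.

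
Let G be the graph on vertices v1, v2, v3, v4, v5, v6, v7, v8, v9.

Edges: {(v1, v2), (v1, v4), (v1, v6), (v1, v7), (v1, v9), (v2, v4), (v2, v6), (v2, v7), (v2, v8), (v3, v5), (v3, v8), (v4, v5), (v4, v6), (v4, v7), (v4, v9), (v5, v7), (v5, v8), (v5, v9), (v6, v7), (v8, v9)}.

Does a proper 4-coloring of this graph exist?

v1, v2, v4, v6, v7 form a clique, so at least 5 colors are needed.
So 4 colors are not enough.

No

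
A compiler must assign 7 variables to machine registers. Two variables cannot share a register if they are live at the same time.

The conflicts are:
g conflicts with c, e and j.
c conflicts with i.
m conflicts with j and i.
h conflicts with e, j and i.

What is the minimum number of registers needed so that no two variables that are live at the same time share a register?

3

The cycle i-c-g-j-m-i has odd length 5, so it cannot be 2-colored; at least 3 registers are needed.
3 registers suffice: register 1 → {g, i}; register 2 → {c, e, j}; register 3 → {m, h}. Each listed conflict is separated.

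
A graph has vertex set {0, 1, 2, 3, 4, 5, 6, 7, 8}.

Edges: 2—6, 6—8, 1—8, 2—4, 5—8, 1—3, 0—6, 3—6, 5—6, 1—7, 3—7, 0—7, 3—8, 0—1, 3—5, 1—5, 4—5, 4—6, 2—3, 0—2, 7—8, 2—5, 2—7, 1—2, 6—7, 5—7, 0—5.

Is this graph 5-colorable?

Yes

The chromatic number is 5. 2, 3, 5, 6, 7 are pairwise adjacent (a clique of size 5), so at least 5 colors are needed.
A valid assignment using 5 colors: 0=e, 1=d, 2=b, 3=e, 4=c, 5=a, 6=d, 7=c, 8=b.
That is already a proper 5-coloring.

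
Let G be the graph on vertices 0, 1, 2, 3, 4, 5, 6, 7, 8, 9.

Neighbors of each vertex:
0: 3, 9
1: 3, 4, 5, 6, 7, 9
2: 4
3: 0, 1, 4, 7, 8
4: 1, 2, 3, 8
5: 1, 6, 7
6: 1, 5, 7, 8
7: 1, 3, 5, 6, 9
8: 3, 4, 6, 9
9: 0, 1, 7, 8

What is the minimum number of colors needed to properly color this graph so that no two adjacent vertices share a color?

4

1, 5, 6, 7 are pairwise adjacent (a clique of size 4), so at least 4 colors are needed.
One proper 4-coloring: 0=red, 1=red, 2=red, 3=blue, 4=green, 5=yellow, 6=blue, 7=green, 8=red, 9=blue. Each edge has distinct colors on its endpoints.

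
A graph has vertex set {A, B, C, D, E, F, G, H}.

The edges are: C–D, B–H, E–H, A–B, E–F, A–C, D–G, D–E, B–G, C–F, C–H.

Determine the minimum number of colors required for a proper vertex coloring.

3

The cycle G-D-E-H-B-G has odd length 5, so it cannot be 2-colored; at least 3 colors are needed.
One proper 3-coloring: A=blue, B=red, C=red, D=blue, E=red, F=blue, G=green, H=blue. Each edge has distinct colors on its endpoints.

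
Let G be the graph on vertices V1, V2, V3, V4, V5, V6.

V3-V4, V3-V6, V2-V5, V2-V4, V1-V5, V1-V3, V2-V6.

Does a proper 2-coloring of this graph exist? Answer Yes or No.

No

The cycle V1-V3-V6-V2-V5-V1 has odd length 5, so it cannot be 2-colored; at least 3 colors are needed.
So 2 colors are not enough.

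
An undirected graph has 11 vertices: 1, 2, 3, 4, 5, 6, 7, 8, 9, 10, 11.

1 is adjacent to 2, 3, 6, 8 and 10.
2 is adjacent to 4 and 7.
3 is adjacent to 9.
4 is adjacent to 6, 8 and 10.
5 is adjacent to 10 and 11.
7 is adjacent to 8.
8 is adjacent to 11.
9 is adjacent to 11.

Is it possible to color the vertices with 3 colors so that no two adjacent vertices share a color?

Yes

The chromatic number is 3. The cycle 3-9-11-8-1-3 has odd length 5, so it cannot be 2-colored; at least 3 colors are needed.
3 colors suffice: color a → {1, 4, 7, 11}; color b → {2, 3, 6, 8, 10}; color c → {5, 9}.
That is already a proper 3-coloring.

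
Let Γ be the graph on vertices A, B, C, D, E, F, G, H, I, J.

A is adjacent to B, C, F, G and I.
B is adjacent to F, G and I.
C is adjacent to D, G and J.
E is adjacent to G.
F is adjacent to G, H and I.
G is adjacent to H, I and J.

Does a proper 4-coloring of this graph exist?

No

A, B, F, G, I form a clique, so at least 5 colors are needed.
So 4 colors are not enough.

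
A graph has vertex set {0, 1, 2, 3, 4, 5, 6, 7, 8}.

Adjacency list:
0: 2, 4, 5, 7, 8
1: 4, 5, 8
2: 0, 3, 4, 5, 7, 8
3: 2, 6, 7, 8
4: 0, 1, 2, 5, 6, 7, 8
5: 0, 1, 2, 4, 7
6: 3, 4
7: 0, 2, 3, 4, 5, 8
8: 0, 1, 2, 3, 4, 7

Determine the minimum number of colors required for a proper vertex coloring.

0, 2, 4, 5, 7 are mutually adjacent (a clique of size 5), so at least 5 colors are needed.
A valid assignment using 5 colors: 0=e, 1=b, 2=d, 3=a, 4=a, 5=c, 6=b, 7=b, 8=c. No two adjacent vertices share a color.

5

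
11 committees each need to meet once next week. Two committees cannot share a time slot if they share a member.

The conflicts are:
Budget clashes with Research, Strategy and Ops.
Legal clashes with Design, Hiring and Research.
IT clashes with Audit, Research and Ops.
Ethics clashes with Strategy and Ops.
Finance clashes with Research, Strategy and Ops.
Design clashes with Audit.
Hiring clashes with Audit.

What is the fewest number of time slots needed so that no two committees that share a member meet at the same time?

3

The cycle Design-Legal-Research-IT-Audit-Design has odd length 5, so it cannot be 2-colored; at least 3 time slots are needed.
3 time slots suffice: time slot 1 → {Audit, Research, Strategy, Ops}; time slot 2 → {Budget, Legal, IT, Ethics, Finance}; time slot 3 → {Design, Hiring}. No two conflicting committees share a time slot.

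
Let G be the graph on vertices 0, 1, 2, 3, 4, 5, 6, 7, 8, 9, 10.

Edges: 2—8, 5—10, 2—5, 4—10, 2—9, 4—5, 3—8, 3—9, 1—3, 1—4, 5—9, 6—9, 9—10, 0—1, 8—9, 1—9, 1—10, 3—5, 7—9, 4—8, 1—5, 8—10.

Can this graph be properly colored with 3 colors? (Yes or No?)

No

1, 4, 5, 10 form a clique, so at least 4 colors are needed.
So 3 colors are not enough.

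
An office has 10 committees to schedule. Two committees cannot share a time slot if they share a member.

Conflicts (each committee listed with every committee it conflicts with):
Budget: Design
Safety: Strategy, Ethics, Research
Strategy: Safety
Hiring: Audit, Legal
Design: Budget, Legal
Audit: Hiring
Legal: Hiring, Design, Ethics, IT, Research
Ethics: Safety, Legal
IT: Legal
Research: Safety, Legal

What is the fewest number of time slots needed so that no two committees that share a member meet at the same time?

Safety and Research conflict, so at least 2 time slots are needed.
2 time slots suffice: time slot 1 → {Budget, Safety, Audit, Legal}; time slot 2 → {Strategy, Hiring, Design, Ethics, IT, Research}. Every pair that conflicts lands in different time slots.

2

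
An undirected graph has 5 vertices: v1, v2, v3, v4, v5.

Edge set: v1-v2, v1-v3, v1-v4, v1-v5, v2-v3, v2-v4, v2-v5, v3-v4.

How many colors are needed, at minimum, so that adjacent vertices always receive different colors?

4

v1, v2, v3, v4 are mutually adjacent (a clique of size 4), so at least 4 colors are needed.
4 colors suffice: color 1 → {v1}; color 2 → {v2}; color 3 → {v3, v5}; color 4 → {v4}. No two adjacent vertices share a color.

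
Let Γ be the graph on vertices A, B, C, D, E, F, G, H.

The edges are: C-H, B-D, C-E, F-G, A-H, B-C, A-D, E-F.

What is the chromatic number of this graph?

The cycle D-B-C-H-A-D has odd length 5, so it cannot be 2-colored; at least 3 colors are needed.
3 colors suffice: color red → {A, C, F}; color blue → {D, E, G, H}; color green → {B}. No two adjacent vertices share a color.

3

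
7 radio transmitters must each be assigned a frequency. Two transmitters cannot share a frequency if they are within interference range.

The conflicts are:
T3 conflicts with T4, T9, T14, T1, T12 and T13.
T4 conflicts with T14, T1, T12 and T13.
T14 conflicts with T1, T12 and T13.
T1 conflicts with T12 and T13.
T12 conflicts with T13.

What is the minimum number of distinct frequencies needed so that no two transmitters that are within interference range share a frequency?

6

T3, T4, T14, T1, T12, T13 pairwise conflict, so at least 6 frequencies are needed.
6 frequencies suffice: frequency 1 → {T3}; frequency 2 → {T9, T1}; frequency 3 → {T12}; frequency 4 → {T13}; frequency 5 → {T14}; frequency 6 → {T4}. Each listed conflict is separated.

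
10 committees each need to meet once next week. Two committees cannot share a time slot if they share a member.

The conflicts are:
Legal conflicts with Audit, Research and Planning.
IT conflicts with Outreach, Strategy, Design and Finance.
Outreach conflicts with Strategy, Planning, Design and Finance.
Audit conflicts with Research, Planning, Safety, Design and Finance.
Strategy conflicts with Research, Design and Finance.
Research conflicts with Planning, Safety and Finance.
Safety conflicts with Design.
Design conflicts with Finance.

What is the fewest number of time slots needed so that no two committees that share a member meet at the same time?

5

IT, Outreach, Strategy, Design, Finance all conflict with each other, so at least 5 time slots are needed.
5 time slots suffice: time slot 1 → {Planning, Safety, Finance}; time slot 2 → {Research, Design}; time slot 3 → {Outreach, Audit}; time slot 4 → {Legal, Strategy}; time slot 5 → {IT}. No two conflicting committees share a time slot.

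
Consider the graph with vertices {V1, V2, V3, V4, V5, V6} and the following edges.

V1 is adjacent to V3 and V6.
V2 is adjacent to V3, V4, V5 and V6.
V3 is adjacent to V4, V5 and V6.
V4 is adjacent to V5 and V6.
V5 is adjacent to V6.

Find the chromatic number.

V2, V3, V4, V5, V6 are pairwise adjacent (a clique of size 5), so at least 5 colors are needed.
A valid assignment using 5 colors: V1=G, V2=G, V3=R, V4=Y, V5=P, V6=B. Each edge has distinct colors on its endpoints.

5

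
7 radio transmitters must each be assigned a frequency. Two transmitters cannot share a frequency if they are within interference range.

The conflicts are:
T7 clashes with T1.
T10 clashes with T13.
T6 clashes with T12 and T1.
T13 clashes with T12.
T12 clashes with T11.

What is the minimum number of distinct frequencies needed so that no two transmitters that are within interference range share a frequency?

T6 and T12 conflict, so at least 2 frequencies are needed.
2 frequencies suffice: frequency 1 → {T10, T12, T1}; frequency 2 → {T7, T6, T13, T11}. Every pair that conflicts lands in different frequencies.

2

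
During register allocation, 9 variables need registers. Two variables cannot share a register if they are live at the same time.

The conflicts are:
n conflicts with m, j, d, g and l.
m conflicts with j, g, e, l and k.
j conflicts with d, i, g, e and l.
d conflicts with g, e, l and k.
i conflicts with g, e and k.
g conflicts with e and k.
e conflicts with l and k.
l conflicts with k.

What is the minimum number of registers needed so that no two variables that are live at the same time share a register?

4

j, d, g, e pairwise conflict, so at least 4 registers are needed.
4 registers suffice: register 1 → {g, l}; register 2 → {j, k}; register 3 → {n, e}; register 4 → {m, d, i}. Every pair that conflicts lands in different registers.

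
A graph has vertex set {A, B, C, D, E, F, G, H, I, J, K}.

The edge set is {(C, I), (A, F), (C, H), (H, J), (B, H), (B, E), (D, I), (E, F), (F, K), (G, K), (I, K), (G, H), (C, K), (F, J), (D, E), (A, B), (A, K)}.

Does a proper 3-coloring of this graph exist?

Yes

The chromatic number is 3. A, F, K are mutually adjacent, so at least 3 colors are needed.
One proper 3-coloring: A=3, B=2, C=3, D=3, E=1, F=2, G=2, H=1, I=2, J=3, K=1.
That is already a proper 3-coloring.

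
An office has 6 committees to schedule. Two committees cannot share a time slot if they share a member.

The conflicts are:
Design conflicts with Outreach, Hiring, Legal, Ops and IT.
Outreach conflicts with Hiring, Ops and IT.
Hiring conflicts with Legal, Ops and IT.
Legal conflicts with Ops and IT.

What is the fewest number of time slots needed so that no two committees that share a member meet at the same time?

4

Design, Outreach, Hiring, Ops pairwise conflict, so at least 4 time slots are needed.
4 time slots suffice: Design=2, Outreach=3, Hiring=1, Legal=3, Ops=4, IT=4. Every pair that conflicts lands in different time slots.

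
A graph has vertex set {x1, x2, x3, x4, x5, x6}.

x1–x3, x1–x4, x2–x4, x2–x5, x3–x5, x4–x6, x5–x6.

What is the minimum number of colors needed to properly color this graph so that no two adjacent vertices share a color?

The cycle x1-x4-x6-x5-x3-x1 has odd length 5, so it cannot be 2-colored; at least 3 colors are needed.
A valid assignment using 3 colors: x1=green, x2=blue, x3=blue, x4=red, x5=red, x6=blue. No two adjacent vertices share a color.

3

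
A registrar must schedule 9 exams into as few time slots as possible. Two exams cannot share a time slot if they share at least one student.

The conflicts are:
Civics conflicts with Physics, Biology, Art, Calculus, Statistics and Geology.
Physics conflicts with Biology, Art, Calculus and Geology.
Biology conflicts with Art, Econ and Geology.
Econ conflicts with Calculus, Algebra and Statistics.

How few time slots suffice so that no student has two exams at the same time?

Civics, Physics, Biology, Geology pairwise conflict, so at least 4 time slots are needed.
4 time slots suffice: Civics=1, Physics=3, Biology=2, Art=4, Econ=1, Calculus=2, Algebra=2, Statistics=2, Geology=4. No two conflicting exams share a time slot.

4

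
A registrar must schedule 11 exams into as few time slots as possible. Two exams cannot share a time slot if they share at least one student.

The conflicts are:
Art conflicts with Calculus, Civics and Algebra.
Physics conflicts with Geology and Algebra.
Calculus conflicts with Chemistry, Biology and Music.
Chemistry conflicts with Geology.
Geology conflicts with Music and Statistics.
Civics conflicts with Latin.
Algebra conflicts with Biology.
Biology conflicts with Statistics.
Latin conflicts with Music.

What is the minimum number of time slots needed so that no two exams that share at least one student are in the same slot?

The cycle Art-Civics-Latin-Music-Calculus-Art has odd length 5, so it cannot be 2-colored; at least 3 time slots are needed.
3 time slots suffice: time slot 1 → {Calculus, Geology, Algebra, Latin}; time slot 2 → {Art, Physics, Chemistry, Biology, Music}; time slot 3 → {Civics, Statistics}. Every pair that conflicts lands in different time slots.

3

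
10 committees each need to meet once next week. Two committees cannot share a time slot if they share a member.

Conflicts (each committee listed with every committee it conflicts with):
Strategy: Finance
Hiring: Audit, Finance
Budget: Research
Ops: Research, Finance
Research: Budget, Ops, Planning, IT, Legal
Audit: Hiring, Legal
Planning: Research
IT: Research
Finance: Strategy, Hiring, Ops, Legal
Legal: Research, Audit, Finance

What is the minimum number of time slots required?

2

Budget and Research conflict, so at least 2 time slots are needed.
2 time slots suffice: Strategy=2, Hiring=2, Budget=2, Ops=2, Research=1, Audit=1, Planning=2, IT=2, Finance=1, Legal=2. No two conflicting committees share a time slot.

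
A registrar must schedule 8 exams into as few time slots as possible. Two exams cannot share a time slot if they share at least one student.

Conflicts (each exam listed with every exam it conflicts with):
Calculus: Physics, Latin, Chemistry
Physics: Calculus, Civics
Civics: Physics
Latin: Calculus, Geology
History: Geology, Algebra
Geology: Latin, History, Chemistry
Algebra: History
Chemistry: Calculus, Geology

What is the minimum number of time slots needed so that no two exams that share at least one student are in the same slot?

2

Physics and Civics conflict, so at least 2 time slots are needed.
2 time slots suffice: Calculus=1, Physics=2, Civics=1, Latin=2, History=2, Geology=1, Algebra=1, Chemistry=2. Each listed conflict is separated.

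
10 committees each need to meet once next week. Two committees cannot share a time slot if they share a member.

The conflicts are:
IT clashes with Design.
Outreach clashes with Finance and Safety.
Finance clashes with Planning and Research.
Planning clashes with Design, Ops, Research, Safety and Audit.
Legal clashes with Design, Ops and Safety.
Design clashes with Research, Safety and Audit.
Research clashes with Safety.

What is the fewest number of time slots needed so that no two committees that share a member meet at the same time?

Planning, Design, Research, Safety pairwise conflict, so at least 4 time slots are needed.
Using 4 time slots: IT=2, Outreach=2, Finance=1, Planning=2, Legal=2, Design=1, Ops=1, Research=4, Safety=3, Audit=3. No two conflicting committees share a time slot.

4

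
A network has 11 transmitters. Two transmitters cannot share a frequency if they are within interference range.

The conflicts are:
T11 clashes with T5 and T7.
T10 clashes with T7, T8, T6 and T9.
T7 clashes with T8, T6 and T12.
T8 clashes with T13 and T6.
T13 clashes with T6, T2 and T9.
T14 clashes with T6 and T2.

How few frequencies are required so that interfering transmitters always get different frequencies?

4

T10, T7, T8, T6 are mutually in conflict, so at least 4 frequencies are needed.
A valid assignment using 4 frequencies: T11=2, T10=3, T5=1, T7=1, T8=4, T13=1, T14=1, T6=2, T2=2, T9=2, T12=2. Every pair that conflicts lands in different frequencies.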